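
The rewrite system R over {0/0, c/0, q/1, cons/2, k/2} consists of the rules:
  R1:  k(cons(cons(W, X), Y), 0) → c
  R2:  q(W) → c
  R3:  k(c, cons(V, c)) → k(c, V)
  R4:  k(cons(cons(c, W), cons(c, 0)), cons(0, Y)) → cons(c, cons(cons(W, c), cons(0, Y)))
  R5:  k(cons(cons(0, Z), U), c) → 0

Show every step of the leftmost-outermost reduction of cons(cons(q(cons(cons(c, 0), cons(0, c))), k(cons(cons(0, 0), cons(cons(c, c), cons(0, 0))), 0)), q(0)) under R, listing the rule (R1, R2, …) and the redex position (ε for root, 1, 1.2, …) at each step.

cons(cons(c, c), c)

1. cons(cons(q(cons(cons(c, 0), cons(0, c))), k(cons(cons(0, 0), cons(cons(c, c), cons(0, 0))), 0)), q(0))  →  cons(cons(c, k(cons(cons(0, 0), cons(cons(c, c), cons(0, 0))), 0)), q(0))   [R2 at 1.1]
2. cons(cons(c, k(cons(cons(0, 0), cons(cons(c, c), cons(0, 0))), 0)), q(0))  →  cons(cons(c, c), q(0))   [R1 at 1.2]
3. cons(cons(c, c), q(0))  →  cons(cons(c, c), c)   [R2 at 2]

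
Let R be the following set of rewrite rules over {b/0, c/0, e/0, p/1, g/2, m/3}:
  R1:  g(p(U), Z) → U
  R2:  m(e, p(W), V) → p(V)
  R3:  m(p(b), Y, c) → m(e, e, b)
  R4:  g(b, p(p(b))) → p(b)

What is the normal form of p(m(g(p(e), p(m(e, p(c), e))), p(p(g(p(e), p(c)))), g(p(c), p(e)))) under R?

p(p(c))

1. p(m(g(p(e), p(m(e, p(c), e))), p(p(g(p(e), p(c)))), g(p(c), p(e))))  →  p(m(e, p(p(g(p(e), p(c)))), g(p(c), p(e))))   [R1 at 1.1]
2. p(m(e, p(p(g(p(e), p(c)))), g(p(c), p(e))))  →  p(p(g(p(c), p(e))))   [R2 at 1]
3. p(p(g(p(c), p(e))))  →  p(p(c))   [R1 at 1.1]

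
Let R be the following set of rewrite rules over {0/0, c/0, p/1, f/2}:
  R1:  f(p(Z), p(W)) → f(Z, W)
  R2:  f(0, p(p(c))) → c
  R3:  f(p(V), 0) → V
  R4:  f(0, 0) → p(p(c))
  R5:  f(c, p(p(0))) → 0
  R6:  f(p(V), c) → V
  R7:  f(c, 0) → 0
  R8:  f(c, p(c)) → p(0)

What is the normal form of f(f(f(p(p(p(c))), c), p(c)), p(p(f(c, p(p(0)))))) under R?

1. f(f(f(p(p(p(c))), c), p(c)), p(p(f(c, p(p(0))))))  →  f(f(p(p(c)), p(c)), p(p(f(c, p(p(0))))))   [R6 at 1.1]
2. f(f(p(p(c)), p(c)), p(p(f(c, p(p(0))))))  →  f(f(p(c), c), p(p(f(c, p(p(0))))))   [R1 at 1]
3. f(f(p(c), c), p(p(f(c, p(p(0))))))  →  f(c, p(p(f(c, p(p(0))))))   [R6 at 1]
4. f(c, p(p(f(c, p(p(0))))))  →  f(c, p(p(0)))   [R5 at 2.1.1]
5. f(c, p(p(0)))  →  0   [R5 at ε]

0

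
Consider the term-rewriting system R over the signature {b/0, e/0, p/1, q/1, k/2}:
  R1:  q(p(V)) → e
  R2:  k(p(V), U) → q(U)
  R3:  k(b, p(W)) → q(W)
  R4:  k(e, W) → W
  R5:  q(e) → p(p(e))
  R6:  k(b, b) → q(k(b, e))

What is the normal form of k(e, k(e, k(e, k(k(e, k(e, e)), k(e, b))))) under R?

b

1. k(e, k(e, k(e, k(k(e, k(e, e)), k(e, b)))))  →  k(e, k(e, k(k(e, k(e, e)), k(e, b))))   [R4 at ε]
2. k(e, k(e, k(k(e, k(e, e)), k(e, b))))  →  k(e, k(k(e, k(e, e)), k(e, b)))   [R4 at ε]
3. k(e, k(k(e, k(e, e)), k(e, b)))  →  k(k(e, k(e, e)), k(e, b))   [R4 at ε]
4. k(k(e, k(e, e)), k(e, b))  →  k(k(e, e), k(e, b))   [R4 at 1]
5. k(k(e, e), k(e, b))  →  k(e, k(e, b))   [R4 at 1]
6. k(e, k(e, b))  →  k(e, b)   [R4 at ε]
7. k(e, b)  →  b   [R4 at ε]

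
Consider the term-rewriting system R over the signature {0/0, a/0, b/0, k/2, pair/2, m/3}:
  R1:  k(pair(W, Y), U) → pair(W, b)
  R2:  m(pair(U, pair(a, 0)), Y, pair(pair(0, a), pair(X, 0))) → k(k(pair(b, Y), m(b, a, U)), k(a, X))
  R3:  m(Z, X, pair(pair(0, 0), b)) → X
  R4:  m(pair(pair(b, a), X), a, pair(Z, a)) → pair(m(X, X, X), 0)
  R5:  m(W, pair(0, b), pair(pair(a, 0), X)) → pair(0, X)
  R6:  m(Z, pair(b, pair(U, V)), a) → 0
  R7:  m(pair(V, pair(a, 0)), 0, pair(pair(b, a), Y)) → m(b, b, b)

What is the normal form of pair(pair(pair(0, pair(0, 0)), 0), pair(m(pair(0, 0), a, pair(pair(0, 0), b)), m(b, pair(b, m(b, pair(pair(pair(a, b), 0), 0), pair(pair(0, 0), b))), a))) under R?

1. pair(pair(pair(0, pair(0, 0)), 0), pair(m(pair(0, 0), a, pair(pair(0, 0), b)), m(b, pair(b, m(b, pair(pair(pair(a, b), 0), 0), pair(pair(0, 0), b))), a)))  →  pair(pair(pair(0, pair(0, 0)), 0), pair(a, m(b, pair(b, m(b, pair(pair(pair(a, b), 0), 0), pair(pair(0, 0), b))), a)))   [R3 at 2.1]
2. pair(pair(pair(0, pair(0, 0)), 0), pair(a, m(b, pair(b, m(b, pair(pair(pair(a, b), 0), 0), pair(pair(0, 0), b))), a)))  →  pair(pair(pair(0, pair(0, 0)), 0), pair(a, m(b, pair(b, pair(pair(pair(a, b), 0), 0)), a)))   [R3 at 2.2.2.2]
3. pair(pair(pair(0, pair(0, 0)), 0), pair(a, m(b, pair(b, pair(pair(pair(a, b), 0), 0)), a)))  →  pair(pair(pair(0, pair(0, 0)), 0), pair(a, 0))   [R6 at 2.2]

pair(pair(pair(0, pair(0, 0)), 0), pair(a, 0))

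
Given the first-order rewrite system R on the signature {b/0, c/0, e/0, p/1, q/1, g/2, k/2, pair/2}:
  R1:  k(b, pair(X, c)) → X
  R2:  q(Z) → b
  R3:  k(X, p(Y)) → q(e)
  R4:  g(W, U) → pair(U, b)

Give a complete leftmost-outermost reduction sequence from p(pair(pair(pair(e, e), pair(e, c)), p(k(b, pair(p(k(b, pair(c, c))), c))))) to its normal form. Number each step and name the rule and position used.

1. p(pair(pair(pair(e, e), pair(e, c)), p(k(b, pair(p(k(b, pair(c, c))), c)))))  →  p(pair(pair(pair(e, e), pair(e, c)), p(p(k(b, pair(c, c))))))   [R1 at 1.2.1]
2. p(pair(pair(pair(e, e), pair(e, c)), p(p(k(b, pair(c, c))))))  →  p(pair(pair(pair(e, e), pair(e, c)), p(p(c))))   [R1 at 1.2.1.1]

p(pair(pair(pair(e, e), pair(e, c)), p(p(c))))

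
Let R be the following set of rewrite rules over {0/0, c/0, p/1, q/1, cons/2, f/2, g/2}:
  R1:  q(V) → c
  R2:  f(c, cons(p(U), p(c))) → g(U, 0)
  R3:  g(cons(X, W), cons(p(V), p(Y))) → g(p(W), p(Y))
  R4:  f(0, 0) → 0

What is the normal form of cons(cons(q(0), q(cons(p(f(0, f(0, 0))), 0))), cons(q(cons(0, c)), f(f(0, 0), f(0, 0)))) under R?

cons(cons(c, c), cons(c, 0))

1. cons(cons(q(0), q(cons(p(f(0, f(0, 0))), 0))), cons(q(cons(0, c)), f(f(0, 0), f(0, 0))))  →  cons(cons(c, q(cons(p(f(0, f(0, 0))), 0))), cons(q(cons(0, c)), f(f(0, 0), f(0, 0))))   [R1 at 1.1]
2. cons(cons(c, q(cons(p(f(0, f(0, 0))), 0))), cons(q(cons(0, c)), f(f(0, 0), f(0, 0))))  →  cons(cons(c, c), cons(q(cons(0, c)), f(f(0, 0), f(0, 0))))   [R1 at 1.2]
3. cons(cons(c, c), cons(q(cons(0, c)), f(f(0, 0), f(0, 0))))  →  cons(cons(c, c), cons(c, f(f(0, 0), f(0, 0))))   [R1 at 2.1]
4. cons(cons(c, c), cons(c, f(f(0, 0), f(0, 0))))  →  cons(cons(c, c), cons(c, f(0, f(0, 0))))   [R4 at 2.2.1]
5. cons(cons(c, c), cons(c, f(0, f(0, 0))))  →  cons(cons(c, c), cons(c, f(0, 0)))   [R4 at 2.2.2]
6. cons(cons(c, c), cons(c, f(0, 0)))  →  cons(cons(c, c), cons(c, 0))   [R4 at 2.2]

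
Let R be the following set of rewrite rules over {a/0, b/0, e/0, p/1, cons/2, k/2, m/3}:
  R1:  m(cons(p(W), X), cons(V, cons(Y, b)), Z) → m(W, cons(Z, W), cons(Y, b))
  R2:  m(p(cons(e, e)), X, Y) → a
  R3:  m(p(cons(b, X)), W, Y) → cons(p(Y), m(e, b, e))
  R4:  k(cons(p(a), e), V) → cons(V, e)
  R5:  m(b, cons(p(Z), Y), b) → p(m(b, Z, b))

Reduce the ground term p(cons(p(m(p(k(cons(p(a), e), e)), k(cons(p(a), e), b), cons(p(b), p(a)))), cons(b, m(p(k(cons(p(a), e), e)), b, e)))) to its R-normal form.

p(cons(p(a), cons(b, a)))

1. p(cons(p(m(p(k(cons(p(a), e), e)), k(cons(p(a), e), b), cons(p(b), p(a)))), cons(b, m(p(k(cons(p(a), e), e)), b, e))))  →  p(cons(p(m(p(cons(e, e)), k(cons(p(a), e), b), cons(p(b), p(a)))), cons(b, m(p(k(cons(p(a), e), e)), b, e))))   [R4 at 1.1.1.1.1]
2. p(cons(p(m(p(cons(e, e)), k(cons(p(a), e), b), cons(p(b), p(a)))), cons(b, m(p(k(cons(p(a), e), e)), b, e))))  →  p(cons(p(a), cons(b, m(p(k(cons(p(a), e), e)), b, e))))   [R2 at 1.1.1]
3. p(cons(p(a), cons(b, m(p(k(cons(p(a), e), e)), b, e))))  →  p(cons(p(a), cons(b, m(p(cons(e, e)), b, e))))   [R4 at 1.2.2.1.1]
4. p(cons(p(a), cons(b, m(p(cons(e, e)), b, e))))  →  p(cons(p(a), cons(b, a)))   [R2 at 1.2.2]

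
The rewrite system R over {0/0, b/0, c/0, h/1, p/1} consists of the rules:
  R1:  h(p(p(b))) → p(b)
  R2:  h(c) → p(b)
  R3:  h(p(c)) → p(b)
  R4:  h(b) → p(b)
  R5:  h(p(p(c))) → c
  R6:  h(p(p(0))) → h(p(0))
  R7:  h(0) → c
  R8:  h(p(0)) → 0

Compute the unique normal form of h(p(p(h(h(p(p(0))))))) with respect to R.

1. h(p(p(h(h(p(p(0)))))))  →  h(p(p(h(h(p(0))))))   [R6 at 1.1.1.1]
2. h(p(p(h(h(p(0))))))  →  h(p(p(h(0))))   [R8 at 1.1.1.1]
3. h(p(p(h(0))))  →  h(p(p(c)))   [R7 at 1.1.1]
4. h(p(p(c)))  →  c   [R5 at ε]

c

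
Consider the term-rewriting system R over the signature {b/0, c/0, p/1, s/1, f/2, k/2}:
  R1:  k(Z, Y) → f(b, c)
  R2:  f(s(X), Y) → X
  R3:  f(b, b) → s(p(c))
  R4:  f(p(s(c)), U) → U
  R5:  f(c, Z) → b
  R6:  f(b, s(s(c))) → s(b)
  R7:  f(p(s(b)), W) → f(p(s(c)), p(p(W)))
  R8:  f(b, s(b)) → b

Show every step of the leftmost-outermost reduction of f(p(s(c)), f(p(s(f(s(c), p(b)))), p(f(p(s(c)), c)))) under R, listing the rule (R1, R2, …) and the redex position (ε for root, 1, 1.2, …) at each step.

1. f(p(s(c)), f(p(s(f(s(c), p(b)))), p(f(p(s(c)), c))))  →  f(p(s(f(s(c), p(b)))), p(f(p(s(c)), c)))   [R4 at ε]
2. f(p(s(f(s(c), p(b)))), p(f(p(s(c)), c)))  →  f(p(s(c)), p(f(p(s(c)), c)))   [R2 at 1.1.1]
3. f(p(s(c)), p(f(p(s(c)), c)))  →  p(f(p(s(c)), c))   [R4 at ε]
4. p(f(p(s(c)), c))  →  p(c)   [R4 at 1]

p(c)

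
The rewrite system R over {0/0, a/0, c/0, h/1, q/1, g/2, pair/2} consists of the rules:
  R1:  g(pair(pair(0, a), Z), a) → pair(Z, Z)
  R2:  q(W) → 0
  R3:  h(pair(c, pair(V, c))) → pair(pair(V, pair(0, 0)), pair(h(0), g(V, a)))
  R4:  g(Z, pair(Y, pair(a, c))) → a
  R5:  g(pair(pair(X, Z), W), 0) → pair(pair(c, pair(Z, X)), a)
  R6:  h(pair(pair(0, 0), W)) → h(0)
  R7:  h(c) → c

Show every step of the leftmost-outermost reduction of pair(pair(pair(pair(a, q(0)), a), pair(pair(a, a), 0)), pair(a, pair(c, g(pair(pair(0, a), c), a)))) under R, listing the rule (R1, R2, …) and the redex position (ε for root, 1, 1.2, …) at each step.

1. pair(pair(pair(pair(a, q(0)), a), pair(pair(a, a), 0)), pair(a, pair(c, g(pair(pair(0, a), c), a))))  →  pair(pair(pair(pair(a, 0), a), pair(pair(a, a), 0)), pair(a, pair(c, g(pair(pair(0, a), c), a))))   [R2 at 1.1.1.2]
2. pair(pair(pair(pair(a, 0), a), pair(pair(a, a), 0)), pair(a, pair(c, g(pair(pair(0, a), c), a))))  →  pair(pair(pair(pair(a, 0), a), pair(pair(a, a), 0)), pair(a, pair(c, pair(c, c))))   [R1 at 2.2.2]

pair(pair(pair(pair(a, 0), a), pair(pair(a, a), 0)), pair(a, pair(c, pair(c, c))))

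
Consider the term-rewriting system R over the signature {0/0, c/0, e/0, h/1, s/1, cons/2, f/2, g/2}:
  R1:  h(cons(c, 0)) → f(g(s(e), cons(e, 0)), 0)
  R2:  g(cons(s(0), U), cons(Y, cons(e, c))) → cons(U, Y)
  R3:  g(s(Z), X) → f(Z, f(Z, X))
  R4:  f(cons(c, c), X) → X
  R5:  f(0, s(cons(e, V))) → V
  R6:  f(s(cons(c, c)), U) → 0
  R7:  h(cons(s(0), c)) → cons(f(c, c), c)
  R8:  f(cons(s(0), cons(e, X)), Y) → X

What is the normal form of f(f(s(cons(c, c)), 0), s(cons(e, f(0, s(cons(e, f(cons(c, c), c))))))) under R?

c

1. f(f(s(cons(c, c)), 0), s(cons(e, f(0, s(cons(e, f(cons(c, c), c)))))))  →  f(0, s(cons(e, f(0, s(cons(e, f(cons(c, c), c)))))))   [R6 at 1]
2. f(0, s(cons(e, f(0, s(cons(e, f(cons(c, c), c)))))))  →  f(0, s(cons(e, f(cons(c, c), c))))   [R5 at ε]
3. f(0, s(cons(e, f(cons(c, c), c))))  →  f(cons(c, c), c)   [R5 at ε]
4. f(cons(c, c), c)  →  c   [R4 at ε]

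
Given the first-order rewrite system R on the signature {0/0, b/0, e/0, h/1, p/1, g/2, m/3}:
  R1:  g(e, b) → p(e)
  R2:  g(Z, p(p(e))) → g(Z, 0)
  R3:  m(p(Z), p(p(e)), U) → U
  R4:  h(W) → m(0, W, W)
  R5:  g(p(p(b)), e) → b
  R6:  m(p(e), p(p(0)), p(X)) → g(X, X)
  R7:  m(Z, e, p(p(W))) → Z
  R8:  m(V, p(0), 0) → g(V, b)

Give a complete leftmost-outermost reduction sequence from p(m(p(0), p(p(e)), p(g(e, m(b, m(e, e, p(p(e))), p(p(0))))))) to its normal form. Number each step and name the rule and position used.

1. p(m(p(0), p(p(e)), p(g(e, m(b, m(e, e, p(p(e))), p(p(0)))))))  →  p(p(g(e, m(b, m(e, e, p(p(e))), p(p(0))))))   [R3 at 1]
2. p(p(g(e, m(b, m(e, e, p(p(e))), p(p(0))))))  →  p(p(g(e, m(b, e, p(p(0))))))   [R7 at 1.1.2.2]
3. p(p(g(e, m(b, e, p(p(0))))))  →  p(p(g(e, b)))   [R7 at 1.1.2]
4. p(p(g(e, b)))  →  p(p(p(e)))   [R1 at 1.1]

p(p(p(e)))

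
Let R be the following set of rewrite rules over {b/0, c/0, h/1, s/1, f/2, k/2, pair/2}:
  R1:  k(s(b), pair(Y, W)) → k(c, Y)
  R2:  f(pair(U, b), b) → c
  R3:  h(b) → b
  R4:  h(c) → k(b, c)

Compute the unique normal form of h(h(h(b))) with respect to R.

1. h(h(h(b)))  →  h(h(b))   [R3 at 1.1]
2. h(h(b))  →  h(b)   [R3 at 1]
3. h(b)  →  b   [R3 at ε]

b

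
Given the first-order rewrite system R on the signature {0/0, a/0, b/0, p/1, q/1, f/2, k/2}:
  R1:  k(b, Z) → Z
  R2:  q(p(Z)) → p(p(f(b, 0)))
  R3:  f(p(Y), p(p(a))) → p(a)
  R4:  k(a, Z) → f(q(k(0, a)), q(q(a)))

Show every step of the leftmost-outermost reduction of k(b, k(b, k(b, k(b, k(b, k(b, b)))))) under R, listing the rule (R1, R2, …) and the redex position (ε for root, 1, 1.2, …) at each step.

1. k(b, k(b, k(b, k(b, k(b, k(b, b))))))  →  k(b, k(b, k(b, k(b, k(b, b)))))   [R1 at ε]
2. k(b, k(b, k(b, k(b, k(b, b)))))  →  k(b, k(b, k(b, k(b, b))))   [R1 at ε]
3. k(b, k(b, k(b, k(b, b))))  →  k(b, k(b, k(b, b)))   [R1 at ε]
4. k(b, k(b, k(b, b)))  →  k(b, k(b, b))   [R1 at ε]
5. k(b, k(b, b))  →  k(b, b)   [R1 at ε]
6. k(b, b)  →  b   [R1 at ε]

b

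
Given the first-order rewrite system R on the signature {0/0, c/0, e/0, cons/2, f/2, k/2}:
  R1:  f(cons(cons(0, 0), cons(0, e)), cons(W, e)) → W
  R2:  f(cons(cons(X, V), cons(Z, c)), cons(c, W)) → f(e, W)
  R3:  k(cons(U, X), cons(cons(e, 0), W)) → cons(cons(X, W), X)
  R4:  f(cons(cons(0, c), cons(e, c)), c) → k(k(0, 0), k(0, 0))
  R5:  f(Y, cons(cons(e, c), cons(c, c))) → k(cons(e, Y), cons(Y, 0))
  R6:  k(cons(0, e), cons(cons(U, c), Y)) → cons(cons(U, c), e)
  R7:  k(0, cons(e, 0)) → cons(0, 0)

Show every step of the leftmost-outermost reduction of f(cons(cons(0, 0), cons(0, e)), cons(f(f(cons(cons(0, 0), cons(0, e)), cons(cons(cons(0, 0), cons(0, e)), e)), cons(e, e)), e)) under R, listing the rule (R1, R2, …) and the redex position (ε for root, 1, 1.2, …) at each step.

e

1. f(cons(cons(0, 0), cons(0, e)), cons(f(f(cons(cons(0, 0), cons(0, e)), cons(cons(cons(0, 0), cons(0, e)), e)), cons(e, e)), e))  →  f(f(cons(cons(0, 0), cons(0, e)), cons(cons(cons(0, 0), cons(0, e)), e)), cons(e, e))   [R1 at ε]
2. f(f(cons(cons(0, 0), cons(0, e)), cons(cons(cons(0, 0), cons(0, e)), e)), cons(e, e))  →  f(cons(cons(0, 0), cons(0, e)), cons(e, e))   [R1 at 1]
3. f(cons(cons(0, 0), cons(0, e)), cons(e, e))  →  e   [R1 at ε]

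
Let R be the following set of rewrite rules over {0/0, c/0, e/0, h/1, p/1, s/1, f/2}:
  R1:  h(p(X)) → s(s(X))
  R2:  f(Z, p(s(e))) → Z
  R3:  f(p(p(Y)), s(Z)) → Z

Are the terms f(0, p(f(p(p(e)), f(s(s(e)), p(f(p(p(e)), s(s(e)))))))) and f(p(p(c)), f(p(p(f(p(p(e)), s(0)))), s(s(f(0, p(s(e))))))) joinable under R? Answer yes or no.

yes — NF(t₁) = 0, NF(t₂) = 0

Reduce t₁ = f(0, p(f(p(p(e)), f(s(s(e)), p(f(p(p(e)), s(s(e)))))))):
1. f(0, p(f(p(p(e)), f(s(s(e)), p(f(p(p(e)), s(s(e))))))))  →  f(0, p(f(p(p(e)), f(s(s(e)), p(s(e))))))   [R3 at 2.1.2.2.1]
2. f(0, p(f(p(p(e)), f(s(s(e)), p(s(e))))))  →  f(0, p(f(p(p(e)), s(s(e)))))   [R2 at 2.1.2]
3. f(0, p(f(p(p(e)), s(s(e)))))  →  f(0, p(s(e)))   [R3 at 2.1]
4. f(0, p(s(e)))  →  0   [R2 at ε]

Reduce t₂ = f(p(p(c)), f(p(p(f(p(p(e)), s(0)))), s(s(f(0, p(s(e))))))):
1. f(p(p(c)), f(p(p(f(p(p(e)), s(0)))), s(s(f(0, p(s(e)))))))  →  f(p(p(c)), s(f(0, p(s(e)))))   [R3 at 2]
2. f(p(p(c)), s(f(0, p(s(e)))))  →  f(0, p(s(e)))   [R3 at ε]
3. f(0, p(s(e)))  →  0   [R2 at ε]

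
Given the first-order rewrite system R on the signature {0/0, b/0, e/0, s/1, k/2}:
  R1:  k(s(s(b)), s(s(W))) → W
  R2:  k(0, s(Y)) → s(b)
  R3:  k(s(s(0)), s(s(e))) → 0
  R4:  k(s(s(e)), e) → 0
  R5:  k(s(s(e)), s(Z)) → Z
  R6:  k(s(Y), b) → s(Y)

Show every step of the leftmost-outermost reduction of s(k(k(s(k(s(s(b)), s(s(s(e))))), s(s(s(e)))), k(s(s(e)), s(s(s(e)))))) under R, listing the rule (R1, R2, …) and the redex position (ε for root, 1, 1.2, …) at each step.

1. s(k(k(s(k(s(s(b)), s(s(s(e))))), s(s(s(e)))), k(s(s(e)), s(s(s(e))))))  →  s(k(k(s(s(e)), s(s(s(e)))), k(s(s(e)), s(s(s(e))))))   [R1 at 1.1.1.1]
2. s(k(k(s(s(e)), s(s(s(e)))), k(s(s(e)), s(s(s(e))))))  →  s(k(s(s(e)), k(s(s(e)), s(s(s(e))))))   [R5 at 1.1]
3. s(k(s(s(e)), k(s(s(e)), s(s(s(e))))))  →  s(k(s(s(e)), s(s(e))))   [R5 at 1.2]
4. s(k(s(s(e)), s(s(e))))  →  s(s(e))   [R5 at 1]

s(s(e))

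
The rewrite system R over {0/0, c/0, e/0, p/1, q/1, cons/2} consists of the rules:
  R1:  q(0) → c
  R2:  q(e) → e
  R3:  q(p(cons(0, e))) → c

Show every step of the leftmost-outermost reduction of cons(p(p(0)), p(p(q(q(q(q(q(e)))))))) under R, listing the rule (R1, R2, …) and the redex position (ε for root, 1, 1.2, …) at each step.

1. cons(p(p(0)), p(p(q(q(q(q(q(e))))))))  →  cons(p(p(0)), p(p(q(q(q(q(e)))))))   [R2 at 2.1.1.1.1.1.1]
2. cons(p(p(0)), p(p(q(q(q(q(e)))))))  →  cons(p(p(0)), p(p(q(q(q(e))))))   [R2 at 2.1.1.1.1.1]
3. cons(p(p(0)), p(p(q(q(q(e))))))  →  cons(p(p(0)), p(p(q(q(e)))))   [R2 at 2.1.1.1.1]
4. cons(p(p(0)), p(p(q(q(e)))))  →  cons(p(p(0)), p(p(q(e))))   [R2 at 2.1.1.1]
5. cons(p(p(0)), p(p(q(e))))  →  cons(p(p(0)), p(p(e)))   [R2 at 2.1.1]

cons(p(p(0)), p(p(e)))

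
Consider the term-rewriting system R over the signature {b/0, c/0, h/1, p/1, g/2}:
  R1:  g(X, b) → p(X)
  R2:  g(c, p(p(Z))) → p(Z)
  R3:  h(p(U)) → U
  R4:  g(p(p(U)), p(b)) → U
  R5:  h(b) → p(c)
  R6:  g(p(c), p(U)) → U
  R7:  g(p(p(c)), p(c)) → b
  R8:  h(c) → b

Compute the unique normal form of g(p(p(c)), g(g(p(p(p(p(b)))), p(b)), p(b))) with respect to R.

1. g(p(p(c)), g(g(p(p(p(p(b)))), p(b)), p(b)))  →  g(p(p(c)), g(p(p(b)), p(b)))   [R4 at 2.1]
2. g(p(p(c)), g(p(p(b)), p(b)))  →  g(p(p(c)), b)   [R4 at 2]
3. g(p(p(c)), b)  →  p(p(p(c)))   [R1 at ε]

p(p(p(c)))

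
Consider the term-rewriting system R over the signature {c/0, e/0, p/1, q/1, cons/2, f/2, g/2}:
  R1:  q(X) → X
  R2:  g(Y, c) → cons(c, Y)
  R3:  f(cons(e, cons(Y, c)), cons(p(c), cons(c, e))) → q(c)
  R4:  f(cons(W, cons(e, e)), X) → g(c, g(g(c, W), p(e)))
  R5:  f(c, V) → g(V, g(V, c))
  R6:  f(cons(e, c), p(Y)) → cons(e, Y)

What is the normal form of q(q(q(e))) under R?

e

1. q(q(q(e)))  →  q(q(e))   [R1 at ε]
2. q(q(e))  →  q(e)   [R1 at ε]
3. q(e)  →  e   [R1 at ε]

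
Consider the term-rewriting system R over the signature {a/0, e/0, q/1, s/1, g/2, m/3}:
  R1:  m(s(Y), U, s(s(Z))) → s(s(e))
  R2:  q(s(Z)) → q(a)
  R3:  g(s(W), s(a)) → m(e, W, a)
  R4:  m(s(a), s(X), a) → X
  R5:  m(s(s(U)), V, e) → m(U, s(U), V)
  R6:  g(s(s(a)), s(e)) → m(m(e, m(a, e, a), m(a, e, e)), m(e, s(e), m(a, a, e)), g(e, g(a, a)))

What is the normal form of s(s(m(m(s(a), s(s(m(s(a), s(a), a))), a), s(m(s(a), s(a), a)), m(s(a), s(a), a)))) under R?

1. s(s(m(m(s(a), s(s(m(s(a), s(a), a))), a), s(m(s(a), s(a), a)), m(s(a), s(a), a))))  →  s(s(m(s(m(s(a), s(a), a)), s(m(s(a), s(a), a)), m(s(a), s(a), a))))   [R4 at 1.1.1]
2. s(s(m(s(m(s(a), s(a), a)), s(m(s(a), s(a), a)), m(s(a), s(a), a))))  →  s(s(m(s(a), s(m(s(a), s(a), a)), m(s(a), s(a), a))))   [R4 at 1.1.1.1]
3. s(s(m(s(a), s(m(s(a), s(a), a)), m(s(a), s(a), a))))  →  s(s(m(s(a), s(a), m(s(a), s(a), a))))   [R4 at 1.1.2.1]
4. s(s(m(s(a), s(a), m(s(a), s(a), a))))  →  s(s(m(s(a), s(a), a)))   [R4 at 1.1.3]
5. s(s(m(s(a), s(a), a)))  →  s(s(a))   [R4 at 1.1]

s(s(a))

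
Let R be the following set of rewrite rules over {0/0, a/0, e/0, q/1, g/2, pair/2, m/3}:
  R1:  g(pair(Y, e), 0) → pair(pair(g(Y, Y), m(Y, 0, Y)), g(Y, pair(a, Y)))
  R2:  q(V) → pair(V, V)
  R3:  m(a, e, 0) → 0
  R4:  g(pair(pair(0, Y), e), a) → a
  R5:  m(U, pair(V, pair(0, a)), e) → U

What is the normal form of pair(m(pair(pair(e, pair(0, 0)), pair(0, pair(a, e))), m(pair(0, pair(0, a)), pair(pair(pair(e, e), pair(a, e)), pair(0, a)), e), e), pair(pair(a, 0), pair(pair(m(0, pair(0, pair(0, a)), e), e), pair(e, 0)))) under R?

pair(pair(pair(e, pair(0, 0)), pair(0, pair(a, e))), pair(pair(a, 0), pair(pair(0, e), pair(e, 0))))

1. pair(m(pair(pair(e, pair(0, 0)), pair(0, pair(a, e))), m(pair(0, pair(0, a)), pair(pair(pair(e, e), pair(a, e)), pair(0, a)), e), e), pair(pair(a, 0), pair(pair(m(0, pair(0, pair(0, a)), e), e), pair(e, 0))))  →  pair(m(pair(pair(e, pair(0, 0)), pair(0, pair(a, e))), pair(0, pair(0, a)), e), pair(pair(a, 0), pair(pair(m(0, pair(0, pair(0, a)), e), e), pair(e, 0))))   [R5 at 1.2]
2. pair(m(pair(pair(e, pair(0, 0)), pair(0, pair(a, e))), pair(0, pair(0, a)), e), pair(pair(a, 0), pair(pair(m(0, pair(0, pair(0, a)), e), e), pair(e, 0))))  →  pair(pair(pair(e, pair(0, 0)), pair(0, pair(a, e))), pair(pair(a, 0), pair(pair(m(0, pair(0, pair(0, a)), e), e), pair(e, 0))))   [R5 at 1]
3. pair(pair(pair(e, pair(0, 0)), pair(0, pair(a, e))), pair(pair(a, 0), pair(pair(m(0, pair(0, pair(0, a)), e), e), pair(e, 0))))  →  pair(pair(pair(e, pair(0, 0)), pair(0, pair(a, e))), pair(pair(a, 0), pair(pair(0, e), pair(e, 0))))   [R5 at 2.2.1.1]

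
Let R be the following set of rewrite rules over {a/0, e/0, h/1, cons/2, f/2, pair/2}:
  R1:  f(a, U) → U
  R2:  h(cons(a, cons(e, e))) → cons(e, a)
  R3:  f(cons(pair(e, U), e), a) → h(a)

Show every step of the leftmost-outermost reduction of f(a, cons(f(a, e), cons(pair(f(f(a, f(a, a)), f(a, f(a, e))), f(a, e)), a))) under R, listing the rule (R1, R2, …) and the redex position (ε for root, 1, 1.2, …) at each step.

1. f(a, cons(f(a, e), cons(pair(f(f(a, f(a, a)), f(a, f(a, e))), f(a, e)), a)))  →  cons(f(a, e), cons(pair(f(f(a, f(a, a)), f(a, f(a, e))), f(a, e)), a))   [R1 at ε]
2. cons(f(a, e), cons(pair(f(f(a, f(a, a)), f(a, f(a, e))), f(a, e)), a))  →  cons(e, cons(pair(f(f(a, f(a, a)), f(a, f(a, e))), f(a, e)), a))   [R1 at 1]
3. cons(e, cons(pair(f(f(a, f(a, a)), f(a, f(a, e))), f(a, e)), a))  →  cons(e, cons(pair(f(f(a, a), f(a, f(a, e))), f(a, e)), a))   [R1 at 2.1.1.1]
4. cons(e, cons(pair(f(f(a, a), f(a, f(a, e))), f(a, e)), a))  →  cons(e, cons(pair(f(a, f(a, f(a, e))), f(a, e)), a))   [R1 at 2.1.1.1]
5. cons(e, cons(pair(f(a, f(a, f(a, e))), f(a, e)), a))  →  cons(e, cons(pair(f(a, f(a, e)), f(a, e)), a))   [R1 at 2.1.1]
6. cons(e, cons(pair(f(a, f(a, e)), f(a, e)), a))  →  cons(e, cons(pair(f(a, e), f(a, e)), a))   [R1 at 2.1.1]
7. cons(e, cons(pair(f(a, e), f(a, e)), a))  →  cons(e, cons(pair(e, f(a, e)), a))   [R1 at 2.1.1]
8. cons(e, cons(pair(e, f(a, e)), a))  →  cons(e, cons(pair(e, e), a))   [R1 at 2.1.2]

cons(e, cons(pair(e, e), a))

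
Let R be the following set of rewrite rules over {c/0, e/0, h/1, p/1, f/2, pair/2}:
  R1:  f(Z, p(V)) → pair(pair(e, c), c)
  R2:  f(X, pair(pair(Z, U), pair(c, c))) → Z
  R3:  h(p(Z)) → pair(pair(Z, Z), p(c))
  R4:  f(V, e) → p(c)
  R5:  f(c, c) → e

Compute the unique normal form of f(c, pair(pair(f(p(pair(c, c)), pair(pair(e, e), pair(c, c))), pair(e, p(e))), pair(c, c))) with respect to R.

1. f(c, pair(pair(f(p(pair(c, c)), pair(pair(e, e), pair(c, c))), pair(e, p(e))), pair(c, c)))  →  f(p(pair(c, c)), pair(pair(e, e), pair(c, c)))   [R2 at ε]
2. f(p(pair(c, c)), pair(pair(e, e), pair(c, c)))  →  e   [R2 at ε]

e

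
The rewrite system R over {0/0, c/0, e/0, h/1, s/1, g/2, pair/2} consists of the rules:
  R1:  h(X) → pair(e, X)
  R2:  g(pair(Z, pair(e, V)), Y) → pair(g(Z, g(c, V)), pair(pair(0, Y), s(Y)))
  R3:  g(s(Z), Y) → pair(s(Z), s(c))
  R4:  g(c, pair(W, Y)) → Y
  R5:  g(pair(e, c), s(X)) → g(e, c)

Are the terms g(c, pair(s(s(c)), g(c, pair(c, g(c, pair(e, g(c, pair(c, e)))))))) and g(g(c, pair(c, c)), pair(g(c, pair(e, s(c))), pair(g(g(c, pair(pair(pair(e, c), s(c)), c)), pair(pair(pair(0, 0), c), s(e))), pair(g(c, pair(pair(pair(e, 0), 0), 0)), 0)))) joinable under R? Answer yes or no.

Reduce t₁ = g(c, pair(s(s(c)), g(c, pair(c, g(c, pair(e, g(c, pair(c, e)))))))):
1. g(c, pair(s(s(c)), g(c, pair(c, g(c, pair(e, g(c, pair(c, e))))))))  →  g(c, pair(c, g(c, pair(e, g(c, pair(c, e))))))   [R4 at ε]
2. g(c, pair(c, g(c, pair(e, g(c, pair(c, e))))))  →  g(c, pair(e, g(c, pair(c, e))))   [R4 at ε]
3. g(c, pair(e, g(c, pair(c, e))))  →  g(c, pair(c, e))   [R4 at ε]
4. g(c, pair(c, e))  →  e   [R4 at ε]

Reduce t₂ = g(g(c, pair(c, c)), pair(g(c, pair(e, s(c))), pair(g(g(c, pair(pair(pair(e, c), s(c)), c)), pair(pair(pair(0, 0), c), s(e))), pair(g(c, pair(pair(pair(e, 0), 0), 0)), 0)))):
1. g(g(c, pair(c, c)), pair(g(c, pair(e, s(c))), pair(g(g(c, pair(pair(pair(e, c), s(c)), c)), pair(pair(pair(0, 0), c), s(e))), pair(g(c, pair(pair(pair(e, 0), 0), 0)), 0))))  →  g(c, pair(g(c, pair(e, s(c))), pair(g(g(c, pair(pair(pair(e, c), s(c)), c)), pair(pair(pair(0, 0), c), s(e))), pair(g(c, pair(pair(pair(e, 0), 0), 0)), 0))))   [R4 at 1]
2. g(c, pair(g(c, pair(e, s(c))), pair(g(g(c, pair(pair(pair(e, c), s(c)), c)), pair(pair(pair(0, 0), c), s(e))), pair(g(c, pair(pair(pair(e, 0), 0), 0)), 0))))  →  pair(g(g(c, pair(pair(pair(e, c), s(c)), c)), pair(pair(pair(0, 0), c), s(e))), pair(g(c, pair(pair(pair(e, 0), 0), 0)), 0))   [R4 at ε]
3. pair(g(g(c, pair(pair(pair(e, c), s(c)), c)), pair(pair(pair(0, 0), c), s(e))), pair(g(c, pair(pair(pair(e, 0), 0), 0)), 0))  →  pair(g(c, pair(pair(pair(0, 0), c), s(e))), pair(g(c, pair(pair(pair(e, 0), 0), 0)), 0))   [R4 at 1.1]
4. pair(g(c, pair(pair(pair(0, 0), c), s(e))), pair(g(c, pair(pair(pair(e, 0), 0), 0)), 0))  →  pair(s(e), pair(g(c, pair(pair(pair(e, 0), 0), 0)), 0))   [R4 at 1]
5. pair(s(e), pair(g(c, pair(pair(pair(e, 0), 0), 0)), 0))  →  pair(s(e), pair(0, 0))   [R4 at 2.1]

no — NF(t₁) = e, NF(t₂) = pair(s(e), pair(0, 0))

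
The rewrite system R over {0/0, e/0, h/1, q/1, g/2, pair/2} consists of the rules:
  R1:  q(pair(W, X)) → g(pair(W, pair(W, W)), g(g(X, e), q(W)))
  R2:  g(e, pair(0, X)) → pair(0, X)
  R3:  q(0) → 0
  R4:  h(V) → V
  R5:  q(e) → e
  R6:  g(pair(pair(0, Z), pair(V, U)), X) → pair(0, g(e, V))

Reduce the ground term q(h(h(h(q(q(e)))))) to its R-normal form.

1. q(h(h(h(q(q(e))))))  →  q(h(h(q(q(e)))))   [R4 at 1]
2. q(h(h(q(q(e)))))  →  q(h(q(q(e))))   [R4 at 1]
3. q(h(q(q(e))))  →  q(q(q(e)))   [R4 at 1]
4. q(q(q(e)))  →  q(q(e))   [R5 at 1.1]
5. q(q(e))  →  q(e)   [R5 at 1]
6. q(e)  →  e   [R5 at ε]

e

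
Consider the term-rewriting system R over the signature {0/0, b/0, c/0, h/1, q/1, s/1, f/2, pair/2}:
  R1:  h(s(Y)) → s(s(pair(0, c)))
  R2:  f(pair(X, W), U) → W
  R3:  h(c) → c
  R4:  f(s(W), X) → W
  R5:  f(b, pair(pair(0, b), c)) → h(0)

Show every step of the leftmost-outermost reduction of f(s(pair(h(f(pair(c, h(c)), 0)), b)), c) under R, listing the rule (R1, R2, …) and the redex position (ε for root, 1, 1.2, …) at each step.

pair(c, b)

1. f(s(pair(h(f(pair(c, h(c)), 0)), b)), c)  →  pair(h(f(pair(c, h(c)), 0)), b)   [R4 at ε]
2. pair(h(f(pair(c, h(c)), 0)), b)  →  pair(h(h(c)), b)   [R2 at 1.1]
3. pair(h(h(c)), b)  →  pair(h(c), b)   [R3 at 1.1]
4. pair(h(c), b)  →  pair(c, b)   [R3 at 1]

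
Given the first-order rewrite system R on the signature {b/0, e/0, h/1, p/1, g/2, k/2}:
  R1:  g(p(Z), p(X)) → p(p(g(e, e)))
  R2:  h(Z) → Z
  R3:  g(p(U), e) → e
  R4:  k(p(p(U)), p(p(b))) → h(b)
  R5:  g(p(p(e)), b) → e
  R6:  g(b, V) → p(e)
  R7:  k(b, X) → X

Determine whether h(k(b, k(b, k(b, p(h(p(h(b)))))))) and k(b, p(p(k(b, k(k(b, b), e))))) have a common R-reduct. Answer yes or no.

no — NF(t₁) = p(p(b)), NF(t₂) = p(p(e))

Reduce t₁ = h(k(b, k(b, k(b, p(h(p(h(b)))))))):
1. h(k(b, k(b, k(b, p(h(p(h(b))))))))  →  k(b, k(b, k(b, p(h(p(h(b)))))))   [R2 at ε]
2. k(b, k(b, k(b, p(h(p(h(b)))))))  →  k(b, k(b, p(h(p(h(b))))))   [R7 at ε]
3. k(b, k(b, p(h(p(h(b))))))  →  k(b, p(h(p(h(b)))))   [R7 at ε]
4. k(b, p(h(p(h(b)))))  →  p(h(p(h(b))))   [R7 at ε]
5. p(h(p(h(b))))  →  p(p(h(b)))   [R2 at 1]
6. p(p(h(b)))  →  p(p(b))   [R2 at 1.1]

Reduce t₂ = k(b, p(p(k(b, k(k(b, b), e))))):
1. k(b, p(p(k(b, k(k(b, b), e)))))  →  p(p(k(b, k(k(b, b), e))))   [R7 at ε]
2. p(p(k(b, k(k(b, b), e))))  →  p(p(k(k(b, b), e)))   [R7 at 1.1]
3. p(p(k(k(b, b), e)))  →  p(p(k(b, e)))   [R7 at 1.1.1]
4. p(p(k(b, e)))  →  p(p(e))   [R7 at 1.1]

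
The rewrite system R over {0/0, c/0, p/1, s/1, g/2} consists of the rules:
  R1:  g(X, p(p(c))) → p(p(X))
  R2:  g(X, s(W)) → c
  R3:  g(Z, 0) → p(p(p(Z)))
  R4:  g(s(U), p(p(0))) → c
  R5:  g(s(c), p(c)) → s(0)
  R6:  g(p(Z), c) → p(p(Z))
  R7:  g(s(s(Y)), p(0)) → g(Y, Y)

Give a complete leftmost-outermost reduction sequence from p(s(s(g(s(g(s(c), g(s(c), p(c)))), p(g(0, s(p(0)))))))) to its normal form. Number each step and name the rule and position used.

1. p(s(s(g(s(g(s(c), g(s(c), p(c)))), p(g(0, s(p(0))))))))  →  p(s(s(g(s(g(s(c), s(0))), p(g(0, s(p(0))))))))   [R5 at 1.1.1.1.1.2]
2. p(s(s(g(s(g(s(c), s(0))), p(g(0, s(p(0))))))))  →  p(s(s(g(s(c), p(g(0, s(p(0))))))))   [R2 at 1.1.1.1.1]
3. p(s(s(g(s(c), p(g(0, s(p(0))))))))  →  p(s(s(g(s(c), p(c)))))   [R2 at 1.1.1.2.1]
4. p(s(s(g(s(c), p(c)))))  →  p(s(s(s(0))))   [R5 at 1.1.1]

p(s(s(s(0))))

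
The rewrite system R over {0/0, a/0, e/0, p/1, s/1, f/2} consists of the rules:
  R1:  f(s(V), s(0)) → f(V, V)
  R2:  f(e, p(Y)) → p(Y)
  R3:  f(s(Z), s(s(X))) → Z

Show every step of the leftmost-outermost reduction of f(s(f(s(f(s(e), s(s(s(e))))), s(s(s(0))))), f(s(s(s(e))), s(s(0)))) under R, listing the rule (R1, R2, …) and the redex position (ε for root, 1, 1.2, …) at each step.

e

1. f(s(f(s(f(s(e), s(s(s(e))))), s(s(s(0))))), f(s(s(s(e))), s(s(0))))  →  f(s(f(s(e), s(s(s(e))))), f(s(s(s(e))), s(s(0))))   [R3 at 1.1]
2. f(s(f(s(e), s(s(s(e))))), f(s(s(s(e))), s(s(0))))  →  f(s(e), f(s(s(s(e))), s(s(0))))   [R3 at 1.1]
3. f(s(e), f(s(s(s(e))), s(s(0))))  →  f(s(e), s(s(e)))   [R3 at 2]
4. f(s(e), s(s(e)))  →  e   [R3 at ε]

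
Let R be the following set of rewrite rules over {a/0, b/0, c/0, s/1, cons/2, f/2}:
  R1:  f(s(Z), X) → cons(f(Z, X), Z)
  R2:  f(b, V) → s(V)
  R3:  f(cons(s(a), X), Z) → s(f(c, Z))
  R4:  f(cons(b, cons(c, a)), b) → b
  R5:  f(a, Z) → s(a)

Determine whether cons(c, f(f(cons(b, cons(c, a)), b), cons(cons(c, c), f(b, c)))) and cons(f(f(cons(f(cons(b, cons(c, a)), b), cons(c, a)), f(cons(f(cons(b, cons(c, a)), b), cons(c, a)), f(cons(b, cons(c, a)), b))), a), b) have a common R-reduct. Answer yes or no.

Reduce t₁ = cons(c, f(f(cons(b, cons(c, a)), b), cons(cons(c, c), f(b, c)))):
1. cons(c, f(f(cons(b, cons(c, a)), b), cons(cons(c, c), f(b, c))))  →  cons(c, f(b, cons(cons(c, c), f(b, c))))   [R4 at 2.1]
2. cons(c, f(b, cons(cons(c, c), f(b, c))))  →  cons(c, s(cons(cons(c, c), f(b, c))))   [R2 at 2]
3. cons(c, s(cons(cons(c, c), f(b, c))))  →  cons(c, s(cons(cons(c, c), s(c))))   [R2 at 2.1.2]

Reduce t₂ = cons(f(f(cons(f(cons(b, cons(c, a)), b), cons(c, a)), f(cons(f(cons(b, cons(c, a)), b), cons(c, a)), f(cons(b, cons(c, a)), b))), a), b):
1. cons(f(f(cons(f(cons(b, cons(c, a)), b), cons(c, a)), f(cons(f(cons(b, cons(c, a)), b), cons(c, a)), f(cons(b, cons(c, a)), b))), a), b)  →  cons(f(f(cons(b, cons(c, a)), f(cons(f(cons(b, cons(c, a)), b), cons(c, a)), f(cons(b, cons(c, a)), b))), a), b)   [R4 at 1.1.1.1]
2. cons(f(f(cons(b, cons(c, a)), f(cons(f(cons(b, cons(c, a)), b), cons(c, a)), f(cons(b, cons(c, a)), b))), a), b)  →  cons(f(f(cons(b, cons(c, a)), f(cons(b, cons(c, a)), f(cons(b, cons(c, a)), b))), a), b)   [R4 at 1.1.2.1.1]
3. cons(f(f(cons(b, cons(c, a)), f(cons(b, cons(c, a)), f(cons(b, cons(c, a)), b))), a), b)  →  cons(f(f(cons(b, cons(c, a)), f(cons(b, cons(c, a)), b)), a), b)   [R4 at 1.1.2.2]
4. cons(f(f(cons(b, cons(c, a)), f(cons(b, cons(c, a)), b)), a), b)  →  cons(f(f(cons(b, cons(c, a)), b), a), b)   [R4 at 1.1.2]
5. cons(f(f(cons(b, cons(c, a)), b), a), b)  →  cons(f(b, a), b)   [R4 at 1.1]
6. cons(f(b, a), b)  →  cons(s(a), b)   [R2 at 1]

no — NF(t₁) = cons(c, s(cons(cons(c, c), s(c)))), NF(t₂) = cons(s(a), b)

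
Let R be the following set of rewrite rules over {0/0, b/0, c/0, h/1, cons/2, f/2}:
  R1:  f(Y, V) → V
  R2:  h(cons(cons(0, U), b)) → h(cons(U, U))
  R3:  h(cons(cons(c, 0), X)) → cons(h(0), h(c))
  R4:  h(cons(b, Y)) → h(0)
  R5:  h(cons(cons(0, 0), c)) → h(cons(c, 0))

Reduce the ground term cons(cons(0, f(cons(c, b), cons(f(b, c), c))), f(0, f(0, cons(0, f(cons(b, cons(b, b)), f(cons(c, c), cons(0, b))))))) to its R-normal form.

1. cons(cons(0, f(cons(c, b), cons(f(b, c), c))), f(0, f(0, cons(0, f(cons(b, cons(b, b)), f(cons(c, c), cons(0, b)))))))  →  cons(cons(0, cons(f(b, c), c)), f(0, f(0, cons(0, f(cons(b, cons(b, b)), f(cons(c, c), cons(0, b)))))))   [R1 at 1.2]
2. cons(cons(0, cons(f(b, c), c)), f(0, f(0, cons(0, f(cons(b, cons(b, b)), f(cons(c, c), cons(0, b)))))))  →  cons(cons(0, cons(c, c)), f(0, f(0, cons(0, f(cons(b, cons(b, b)), f(cons(c, c), cons(0, b)))))))   [R1 at 1.2.1]
3. cons(cons(0, cons(c, c)), f(0, f(0, cons(0, f(cons(b, cons(b, b)), f(cons(c, c), cons(0, b)))))))  →  cons(cons(0, cons(c, c)), f(0, cons(0, f(cons(b, cons(b, b)), f(cons(c, c), cons(0, b))))))   [R1 at 2]
4. cons(cons(0, cons(c, c)), f(0, cons(0, f(cons(b, cons(b, b)), f(cons(c, c), cons(0, b))))))  →  cons(cons(0, cons(c, c)), cons(0, f(cons(b, cons(b, b)), f(cons(c, c), cons(0, b)))))   [R1 at 2]
5. cons(cons(0, cons(c, c)), cons(0, f(cons(b, cons(b, b)), f(cons(c, c), cons(0, b)))))  →  cons(cons(0, cons(c, c)), cons(0, f(cons(c, c), cons(0, b))))   [R1 at 2.2]
6. cons(cons(0, cons(c, c)), cons(0, f(cons(c, c), cons(0, b))))  →  cons(cons(0, cons(c, c)), cons(0, cons(0, b)))   [R1 at 2.2]

cons(cons(0, cons(c, c)), cons(0, cons(0, b)))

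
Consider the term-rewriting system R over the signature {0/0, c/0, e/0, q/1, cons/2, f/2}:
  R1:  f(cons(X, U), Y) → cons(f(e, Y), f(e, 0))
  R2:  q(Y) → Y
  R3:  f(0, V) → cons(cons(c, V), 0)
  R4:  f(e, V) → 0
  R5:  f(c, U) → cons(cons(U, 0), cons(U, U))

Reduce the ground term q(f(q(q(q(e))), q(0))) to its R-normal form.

1. q(f(q(q(q(e))), q(0)))  →  f(q(q(q(e))), q(0))   [R2 at ε]
2. f(q(q(q(e))), q(0))  →  f(q(q(e)), q(0))   [R2 at 1]
3. f(q(q(e)), q(0))  →  f(q(e), q(0))   [R2 at 1]
4. f(q(e), q(0))  →  f(e, q(0))   [R2 at 1]
5. f(e, q(0))  →  0   [R4 at ε]

0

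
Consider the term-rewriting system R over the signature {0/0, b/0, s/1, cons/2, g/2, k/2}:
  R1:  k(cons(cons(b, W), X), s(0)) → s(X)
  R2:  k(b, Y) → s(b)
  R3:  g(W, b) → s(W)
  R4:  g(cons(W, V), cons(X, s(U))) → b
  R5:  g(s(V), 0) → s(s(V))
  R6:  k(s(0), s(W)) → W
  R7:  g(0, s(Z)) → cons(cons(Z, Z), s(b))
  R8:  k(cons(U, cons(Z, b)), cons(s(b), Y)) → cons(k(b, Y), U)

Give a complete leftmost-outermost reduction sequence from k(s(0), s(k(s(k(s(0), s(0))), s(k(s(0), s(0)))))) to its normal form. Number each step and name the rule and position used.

0

1. k(s(0), s(k(s(k(s(0), s(0))), s(k(s(0), s(0))))))  →  k(s(k(s(0), s(0))), s(k(s(0), s(0))))   [R6 at ε]
2. k(s(k(s(0), s(0))), s(k(s(0), s(0))))  →  k(s(0), s(k(s(0), s(0))))   [R6 at 1.1]
3. k(s(0), s(k(s(0), s(0))))  →  k(s(0), s(0))   [R6 at ε]
4. k(s(0), s(0))  →  0   [R6 at ε]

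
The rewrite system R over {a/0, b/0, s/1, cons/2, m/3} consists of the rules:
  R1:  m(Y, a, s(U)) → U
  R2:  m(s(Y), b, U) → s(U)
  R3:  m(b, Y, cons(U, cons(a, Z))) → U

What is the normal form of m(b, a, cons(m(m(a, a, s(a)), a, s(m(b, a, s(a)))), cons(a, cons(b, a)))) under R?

1. m(b, a, cons(m(m(a, a, s(a)), a, s(m(b, a, s(a)))), cons(a, cons(b, a))))  →  m(m(a, a, s(a)), a, s(m(b, a, s(a))))   [R3 at ε]
2. m(m(a, a, s(a)), a, s(m(b, a, s(a))))  →  m(b, a, s(a))   [R1 at ε]
3. m(b, a, s(a))  →  a   [R1 at ε]

a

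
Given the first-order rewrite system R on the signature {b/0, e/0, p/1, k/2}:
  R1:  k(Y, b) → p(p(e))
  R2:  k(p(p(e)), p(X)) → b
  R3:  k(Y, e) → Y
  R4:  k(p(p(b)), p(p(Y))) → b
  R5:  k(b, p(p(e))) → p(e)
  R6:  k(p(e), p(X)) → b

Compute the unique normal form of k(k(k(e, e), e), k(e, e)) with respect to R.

1. k(k(k(e, e), e), k(e, e))  →  k(k(e, e), k(e, e))   [R3 at 1]
2. k(k(e, e), k(e, e))  →  k(e, k(e, e))   [R3 at 1]
3. k(e, k(e, e))  →  k(e, e)   [R3 at 2]
4. k(e, e)  →  e   [R3 at ε]

e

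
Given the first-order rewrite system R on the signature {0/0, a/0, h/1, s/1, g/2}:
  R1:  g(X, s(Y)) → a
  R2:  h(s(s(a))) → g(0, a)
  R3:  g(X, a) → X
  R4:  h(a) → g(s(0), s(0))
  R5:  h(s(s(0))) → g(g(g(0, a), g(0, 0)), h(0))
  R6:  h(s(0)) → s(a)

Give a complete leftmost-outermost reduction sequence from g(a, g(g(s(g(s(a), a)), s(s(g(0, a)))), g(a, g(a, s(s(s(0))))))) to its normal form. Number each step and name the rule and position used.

1. g(a, g(g(s(g(s(a), a)), s(s(g(0, a)))), g(a, g(a, s(s(s(0)))))))  →  g(a, g(a, g(a, g(a, s(s(s(0)))))))   [R1 at 2.1]
2. g(a, g(a, g(a, g(a, s(s(s(0)))))))  →  g(a, g(a, g(a, a)))   [R1 at 2.2.2]
3. g(a, g(a, g(a, a)))  →  g(a, g(a, a))   [R3 at 2.2]
4. g(a, g(a, a))  →  g(a, a)   [R3 at 2]
5. g(a, a)  →  a   [R3 at ε]

a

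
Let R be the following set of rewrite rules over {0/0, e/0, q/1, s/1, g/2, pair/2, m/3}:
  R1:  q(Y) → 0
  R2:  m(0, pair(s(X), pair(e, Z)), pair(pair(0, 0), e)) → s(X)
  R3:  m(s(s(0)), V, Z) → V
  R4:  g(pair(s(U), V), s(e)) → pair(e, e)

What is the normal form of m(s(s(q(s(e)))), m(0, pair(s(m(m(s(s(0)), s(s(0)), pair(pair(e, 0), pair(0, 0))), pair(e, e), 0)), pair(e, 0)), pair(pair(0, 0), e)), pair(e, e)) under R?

1. m(s(s(q(s(e)))), m(0, pair(s(m(m(s(s(0)), s(s(0)), pair(pair(e, 0), pair(0, 0))), pair(e, e), 0)), pair(e, 0)), pair(pair(0, 0), e)), pair(e, e))  →  m(s(s(0)), m(0, pair(s(m(m(s(s(0)), s(s(0)), pair(pair(e, 0), pair(0, 0))), pair(e, e), 0)), pair(e, 0)), pair(pair(0, 0), e)), pair(e, e))   [R1 at 1.1.1]
2. m(s(s(0)), m(0, pair(s(m(m(s(s(0)), s(s(0)), pair(pair(e, 0), pair(0, 0))), pair(e, e), 0)), pair(e, 0)), pair(pair(0, 0), e)), pair(e, e))  →  m(0, pair(s(m(m(s(s(0)), s(s(0)), pair(pair(e, 0), pair(0, 0))), pair(e, e), 0)), pair(e, 0)), pair(pair(0, 0), e))   [R3 at ε]
3. m(0, pair(s(m(m(s(s(0)), s(s(0)), pair(pair(e, 0), pair(0, 0))), pair(e, e), 0)), pair(e, 0)), pair(pair(0, 0), e))  →  s(m(m(s(s(0)), s(s(0)), pair(pair(e, 0), pair(0, 0))), pair(e, e), 0))   [R2 at ε]
4. s(m(m(s(s(0)), s(s(0)), pair(pair(e, 0), pair(0, 0))), pair(e, e), 0))  →  s(m(s(s(0)), pair(e, e), 0))   [R3 at 1.1]
5. s(m(s(s(0)), pair(e, e), 0))  →  s(pair(e, e))   [R3 at 1]

s(pair(e, e))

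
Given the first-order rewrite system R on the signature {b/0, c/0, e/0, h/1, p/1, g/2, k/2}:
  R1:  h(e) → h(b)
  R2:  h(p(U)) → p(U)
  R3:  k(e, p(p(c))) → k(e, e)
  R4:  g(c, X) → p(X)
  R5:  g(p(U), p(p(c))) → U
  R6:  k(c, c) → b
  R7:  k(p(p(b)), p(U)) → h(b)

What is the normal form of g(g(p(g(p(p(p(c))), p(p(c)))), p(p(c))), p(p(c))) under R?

1. g(g(p(g(p(p(p(c))), p(p(c)))), p(p(c))), p(p(c)))  →  g(g(p(p(p(c))), p(p(c))), p(p(c)))   [R5 at 1]
2. g(g(p(p(p(c))), p(p(c))), p(p(c)))  →  g(p(p(c)), p(p(c)))   [R5 at 1]
3. g(p(p(c)), p(p(c)))  →  p(c)   [R5 at ε]

p(c)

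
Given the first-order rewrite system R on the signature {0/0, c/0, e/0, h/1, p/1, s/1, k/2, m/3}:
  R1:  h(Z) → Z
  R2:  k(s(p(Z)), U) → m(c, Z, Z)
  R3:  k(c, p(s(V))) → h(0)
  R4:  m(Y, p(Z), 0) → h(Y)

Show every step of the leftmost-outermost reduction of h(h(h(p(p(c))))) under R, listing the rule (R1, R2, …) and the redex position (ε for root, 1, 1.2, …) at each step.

1. h(h(h(p(p(c)))))  →  h(h(p(p(c))))   [R1 at ε]
2. h(h(p(p(c))))  →  h(p(p(c)))   [R1 at ε]
3. h(p(p(c)))  →  p(p(c))   [R1 at ε]

p(p(c))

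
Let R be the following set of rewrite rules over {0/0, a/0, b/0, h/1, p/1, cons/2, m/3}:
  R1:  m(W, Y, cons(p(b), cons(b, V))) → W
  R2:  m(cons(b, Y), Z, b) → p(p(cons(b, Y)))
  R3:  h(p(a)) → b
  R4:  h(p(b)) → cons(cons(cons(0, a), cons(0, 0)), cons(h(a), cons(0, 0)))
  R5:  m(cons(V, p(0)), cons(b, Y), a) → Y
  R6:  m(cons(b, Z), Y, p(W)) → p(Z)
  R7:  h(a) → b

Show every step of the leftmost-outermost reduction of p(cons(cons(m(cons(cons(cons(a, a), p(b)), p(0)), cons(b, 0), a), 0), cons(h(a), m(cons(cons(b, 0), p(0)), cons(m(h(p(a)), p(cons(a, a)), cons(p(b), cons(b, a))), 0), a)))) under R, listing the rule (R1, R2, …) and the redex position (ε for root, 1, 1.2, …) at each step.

p(cons(cons(0, 0), cons(b, 0)))

1. p(cons(cons(m(cons(cons(cons(a, a), p(b)), p(0)), cons(b, 0), a), 0), cons(h(a), m(cons(cons(b, 0), p(0)), cons(m(h(p(a)), p(cons(a, a)), cons(p(b), cons(b, a))), 0), a))))  →  p(cons(cons(0, 0), cons(h(a), m(cons(cons(b, 0), p(0)), cons(m(h(p(a)), p(cons(a, a)), cons(p(b), cons(b, a))), 0), a))))   [R5 at 1.1.1]
2. p(cons(cons(0, 0), cons(h(a), m(cons(cons(b, 0), p(0)), cons(m(h(p(a)), p(cons(a, a)), cons(p(b), cons(b, a))), 0), a))))  →  p(cons(cons(0, 0), cons(b, m(cons(cons(b, 0), p(0)), cons(m(h(p(a)), p(cons(a, a)), cons(p(b), cons(b, a))), 0), a))))   [R7 at 1.2.1]
3. p(cons(cons(0, 0), cons(b, m(cons(cons(b, 0), p(0)), cons(m(h(p(a)), p(cons(a, a)), cons(p(b), cons(b, a))), 0), a))))  →  p(cons(cons(0, 0), cons(b, m(cons(cons(b, 0), p(0)), cons(h(p(a)), 0), a))))   [R1 at 1.2.2.2.1]
4. p(cons(cons(0, 0), cons(b, m(cons(cons(b, 0), p(0)), cons(h(p(a)), 0), a))))  →  p(cons(cons(0, 0), cons(b, m(cons(cons(b, 0), p(0)), cons(b, 0), a))))   [R3 at 1.2.2.2.1]
5. p(cons(cons(0, 0), cons(b, m(cons(cons(b, 0), p(0)), cons(b, 0), a))))  →  p(cons(cons(0, 0), cons(b, 0)))   [R5 at 1.2.2]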